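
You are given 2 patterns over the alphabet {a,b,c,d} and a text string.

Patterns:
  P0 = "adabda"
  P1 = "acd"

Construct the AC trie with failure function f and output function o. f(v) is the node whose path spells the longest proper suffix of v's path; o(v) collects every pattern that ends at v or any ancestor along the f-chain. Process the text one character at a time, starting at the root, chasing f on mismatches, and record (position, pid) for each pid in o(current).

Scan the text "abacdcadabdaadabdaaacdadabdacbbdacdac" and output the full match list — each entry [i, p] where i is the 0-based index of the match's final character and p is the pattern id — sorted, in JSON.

Build automaton:
Trie (insert patterns):
  0='ε' goto a→1
  1='a' goto c→7 d→2
  2='ad' goto a→3
  3='ada' goto b→4
  4='adab' goto d→5
  5='adabd' goto a→6
  6='adabda' goto ·  ←P0
  7='ac' goto d→8
  8='acd' goto ·  ←P1

BFS fail/out derivation:
  fail(1) 'a': from fail(0)=0 chase 'a': 0 ⇒ 0;  out=∅∪out(0)=∅
  fail(2) 'ad': from fail(1)=0 chase 'd': 0 ⇒ 0;  out=∅∪out(0)=∅
  fail(7) 'ac': from fail(1)=0 chase 'c': 0 ⇒ 0;  out=∅∪out(0)=∅
  fail(3) 'ada': from fail(2)=0 chase 'a': 0 ⇒ 1;  out=∅∪out(1)=∅
  fail(8) 'acd': from fail(7)=0 chase 'd': 0 ⇒ 0;  out={1}∪out(0)={1}
  fail(4) 'adab': from fail(3)=1 chase 'b': 1→0 ⇒ 0;  out=∅∪out(0)=∅
  fail(5) 'adabd': from fail(4)=0 chase 'd': 0 ⇒ 0;  out=∅∪out(0)=∅
  fail(6) 'adabda': from fail(5)=0 chase 'a': 0 ⇒ 1;  out={0}∪out(1)={0}

Text stream:
[0] read 'a'  n0⇒n1
[1] read 'b'  n1⇒n0 (fail-walked)
[2] read 'a'  n0⇒n1
[3] read 'c'  n1⇒n7
[4] read 'd'  n7⇒n8  emit P1@[2:4]
[5] read 'c'  n8⇒n0 (fail-walked)
[6] read 'a'  n0⇒n1
[7] read 'd'  n1⇒n2
[8] read 'a'  n2⇒n3
[9] read 'b'  n3⇒n4
[10] read 'd'  n4⇒n5
[11] read 'a'  n5⇒n6  emit P0@[6:11]
[12] read 'a'  n6⇒n1 (fail-walked)
[13] read 'd'  n1⇒n2
[14] read 'a'  n2⇒n3
[15] read 'b'  n3⇒n4
[16] read 'd'  n4⇒n5
[17] read 'a'  n5⇒n6  emit P0@[12:17]
[18] read 'a'  n6⇒n1 (fail-walked)
[19] read 'a'  n1⇒n1 (fail-walked)
[20] read 'c'  n1⇒n7
[21] read 'd'  n7⇒n8  emit P1@[19:21]
[22] read 'a'  n8⇒n1 (fail-walked)
[23] read 'd'  n1⇒n2
[24] read 'a'  n2⇒n3
[25] read 'b'  n3⇒n4
[26] read 'd'  n4⇒n5
[27] read 'a'  n5⇒n6  emit P0@[22:27]
[28] read 'c'  n6⇒n7 (fail-walked)
[29] read 'b'  n7⇒n0 (fail-walked)
[30] read 'b'  n0⇒n0
[31] read 'd'  n0⇒n0
[32] read 'a'  n0⇒n1
[33] read 'c'  n1⇒n7
[34] read 'd'  n7⇒n8  emit P1@[32:34]
[35] read 'a'  n8⇒n1 (fail-walked)
[36] read 'c'  n1⇒n7

Matches: [[4,1],[11,0],[17,0],[21,1],[27,0],[34,1]]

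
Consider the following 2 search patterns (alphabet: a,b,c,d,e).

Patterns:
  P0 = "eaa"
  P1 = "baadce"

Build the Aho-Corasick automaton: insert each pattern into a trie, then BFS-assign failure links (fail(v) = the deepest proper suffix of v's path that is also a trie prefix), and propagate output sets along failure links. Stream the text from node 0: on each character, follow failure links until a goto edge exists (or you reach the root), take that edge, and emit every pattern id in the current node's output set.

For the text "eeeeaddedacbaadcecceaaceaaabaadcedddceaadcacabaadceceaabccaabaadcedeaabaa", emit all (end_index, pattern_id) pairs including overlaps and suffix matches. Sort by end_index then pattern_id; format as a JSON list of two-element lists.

Construct AC machine:
Trie (insert patterns):
  n0 'ε': b→4 e→1
  n1 'e': a→2
  n2 'ea': a→3
  n3 'eaa': ·  [P0 ends]
  n4 'b': a→5
  n5 'ba': a→6
  n6 'baa': d→7
  n7 'baad': c→8
  n8 'baadc': e→9
  n9 'baadce': ·  [P1 ends]

Failure links (BFS by depth):
  n1('e'): parent n0 fail=0; on 'e' 0 → fail=0;  out ∅∪∅=∅
  n4('b'): parent n0 fail=0; on 'b' 0 → fail=0;  out ∅∪∅=∅
  n2('ea'): parent n1 fail=0; on 'a' 0 → fail=0;  out ∅∪∅=∅
  n5('ba'): parent n4 fail=0; on 'a' 0 → fail=0;  out ∅∪∅=∅
  n3('eaa'): parent n2 fail=0; on 'a' 0 → fail=0;  out {0}∪∅={0}
  n6('baa'): parent n5 fail=0; on 'a' 0 → fail=0;  out ∅∪∅=∅
  n7('baad'): parent n6 fail=0; on 'd' 0 → fail=0;  out ∅∪∅=∅
  n8('baadc'): parent n7 fail=0; on 'c' 0 → fail=0;  out ∅∪∅=∅
  n9('baadce'): parent n8 fail=0; on 'e' 0 → fail=1;  out {1}∪∅={1}

Run:
pos 0 'e': at 1
pos 1 'e': at 1 (via fail)
pos 2 'e': at 1 (via fail)
pos 3 'e': at 1 (via fail)
pos 4 'a': at 2
pos 5 'd': at 0 (via fail)
pos 6 'd': at 0
pos 7 'e': at 1
pos 8 'd': at 0 (via fail)
pos 9 'a': at 0
pos 10 'c': at 0
pos 11 'b': at 4
pos 12 'a': at 5
pos 13 'a': at 6
pos 14 'd': at 7
pos 15 'c': at 8
pos 16 'e': at 9  ** P1@[11:16]
pos 17 'c': at 0 (via fail)
pos 18 'c': at 0
pos 19 'e': at 1
pos 20 'a': at 2
pos 21 'a': at 3  ** P0@[19:21]
pos 22 'c': at 0 (via fail)
pos 23 'e': at 1
pos 24 'a': at 2
pos 25 'a': at 3  ** P0@[23:25]
pos 26 'a': at 0 (via fail)
pos 27 'b': at 4
pos 28 'a': at 5
pos 29 'a': at 6
pos 30 'd': at 7
pos 31 'c': at 8
pos 32 'e': at 9  ** P1@[27:32]
pos 33 'd': at 0 (via fail)
pos 34 'd': at 0
pos 35 'd': at 0
pos 36 'c': at 0
pos 37 'e': at 1
pos 38 'a': at 2
pos 39 'a': at 3  ** P0@[37:39]
pos 40 'd': at 0 (via fail)
pos 41 'c': at 0
pos 42 'a': at 0
pos 43 'c': at 0
pos 44 'a': at 0
pos 45 'b': at 4
pos 46 'a': at 5
pos 47 'a': at 6
pos 48 'd': at 7
pos 49 'c': at 8
pos 50 'e': at 9  ** P1@[45:50]
pos 51 'c': at 0 (via fail)
pos 52 'e': at 1
pos 53 'a': at 2
pos 54 'a': at 3  ** P0@[52:54]
pos 55 'b': at 4 (via fail)
pos 56 'c': at 0 (via fail)
pos 57 'c': at 0
pos 58 'a': at 0
pos 59 'a': at 0
pos 60 'b': at 4
pos 61 'a': at 5
pos 62 'a': at 6
pos 63 'd': at 7
pos 64 'c': at 8
pos 65 'e': at 9  ** P1@[60:65]
pos 66 'd': at 0 (via fail)
pos 67 'e': at 1
pos 68 'a': at 2
pos 69 'a': at 3  ** P0@[67:69]
pos 70 'b': at 4 (via fail)
pos 71 'a': at 5
pos 72 'a': at 6

Matches: [[16,1],[21,0],[25,0],[32,1],[39,0],[50,1],[54,0],[65,1],[69,0]]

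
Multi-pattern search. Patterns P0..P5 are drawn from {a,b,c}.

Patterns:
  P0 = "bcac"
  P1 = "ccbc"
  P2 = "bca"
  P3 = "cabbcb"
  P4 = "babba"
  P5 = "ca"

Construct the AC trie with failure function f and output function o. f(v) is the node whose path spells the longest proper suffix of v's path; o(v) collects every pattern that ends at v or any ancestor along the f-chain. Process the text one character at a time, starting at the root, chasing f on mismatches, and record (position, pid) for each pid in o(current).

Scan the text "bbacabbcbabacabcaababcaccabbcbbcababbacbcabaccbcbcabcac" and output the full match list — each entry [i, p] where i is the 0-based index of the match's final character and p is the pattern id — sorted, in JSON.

Construct AC machine:
Trie nodes:
  n0 'ε': b→1 c→5
  n1 'b': a→14 c→2
  n2 'bc': a→3
  n3 'bca': c→4  [P2 ends]
  n4 'bcac': ·  [P0 ends]
  n5 'c': a→9 c→6
  n6 'cc': b→7
  n7 'ccb': c→8
  n8 'ccbc': ·  [P1 ends]
  n9 'ca': b→10  [P5 ends]
  n10 'cab': b→11
  n11 'cabb': c→12
  n12 'cabbc': b→13
  n13 'cabbcb': ·  [P3 ends]
  n14 'ba': b→15
  n15 'bab': b→16
  n16 'babb': a→17
  n17 'babba': ·  [P4 ends]

BFS fail/out derivation:
  n1('b'): parent n0 fail=0; on 'b' 0 → fail=0;  out ∅∪∅=∅
  n5('c'): parent n0 fail=0; on 'c' 0 → fail=0;  out ∅∪∅=∅
  n2('bc'): parent n1 fail=0; on 'c' 0 → fail=5;  out ∅∪∅=∅
  n6('cc'): parent n5 fail=0; on 'c' 0 → fail=5;  out ∅∪∅=∅
  n9('ca'): parent n5 fail=0; on 'a' 0 → fail=0;  out {5}∪∅={5}
  n14('ba'): parent n1 fail=0; on 'a' 0 → fail=0;  out ∅∪∅=∅
  n3('bca'): parent n2 fail=5; on 'a' 5 → fail=9;  out {2}∪{5}={2,5}
  n7('ccb'): parent n6 fail=5; on 'b' 5→0 → fail=1;  out ∅∪∅=∅
  n10('cab'): parent n9 fail=0; on 'b' 0 → fail=1;  out ∅∪∅=∅
  n15('bab'): parent n14 fail=0; on 'b' 0 → fail=1;  out ∅∪∅=∅
  n4('bcac'): parent n3 fail=9; on 'c' 9→0 → fail=5;  out {0}∪∅={0}
  n8('ccbc'): parent n7 fail=1; on 'c' 1 → fail=2;  out {1}∪∅={1}
  n11('cabb'): parent n10 fail=1; on 'b' 1→0 → fail=1;  out ∅∪∅=∅
  n16('babb'): parent n15 fail=1; on 'b' 1→0 → fail=1;  out ∅∪∅=∅
  n12('cabbc'): parent n11 fail=1; on 'c' 1 → fail=2;  out ∅∪∅=∅
  n17('babba'): parent n16 fail=1; on 'a' 1 → fail=14;  out {4}∪∅={4}
  n13('cabbcb'): parent n12 fail=2; on 'b' 2→5→0 → fail=1;  out {3}∪∅={3}

Text stream:
i=0 'b': node 0→1
i=1 'b': node 1→1 ·f
i=2 'a': node 1→14
i=3 'c': node 14→5 ·f
i=4 'a': node 5→9  → match P5@[3:4]
i=5 'b': node 9→10
i=6 'b': node 10→11
i=7 'c': node 11→12
i=8 'b': node 12→13  → match P3@[3:8]
i=9 'a': node 13→14 ·f
i=10 'b': node 14→15
i=11 'a': node 15→14 ·f
i=12 'c': node 14→5 ·f
i=13 'a': node 5→9  → match P5@[12:13]
i=14 'b': node 9→10
i=15 'c': node 10→2 ·f
i=16 'a': node 2→3  → match P2@[14:16],P5@[15:16]
i=17 'a': node 3→0 ·f
i=18 'b': node 0→1
i=19 'a': node 1→14
i=20 'b': node 14→15
i=21 'c': node 15→2 ·f
i=22 'a': node 2→3  → match P2@[20:22],P5@[21:22]
i=23 'c': node 3→4  → match P0@[20:23]
i=24 'c': node 4→6 ·f
i=25 'a': node 6→9 ·f  → match P5@[24:25]
i=26 'b': node 9→10
i=27 'b': node 10→11
i=28 'c': node 11→12
i=29 'b': node 12→13  → match P3@[24:29]
i=30 'b': node 13→1 ·f
i=31 'c': node 1→2
i=32 'a': node 2→3  → match P2@[30:32],P5@[31:32]
i=33 'b': node 3→10 ·f
i=34 'a': node 10→14 ·f
i=35 'b': node 14→15
i=36 'b': node 15→16
i=37 'a': node 16→17  → match P4@[33:37]
i=38 'c': node 17→5 ·f
i=39 'b': node 5→1 ·f
i=40 'c': node 1→2
i=41 'a': node 2→3  → match P2@[39:41],P5@[40:41]
i=42 'b': node 3→10 ·f
i=43 'a': node 10→14 ·f
i=44 'c': node 14→5 ·f
i=45 'c': node 5→6
i=46 'b': node 6→7
i=47 'c': node 7→8  → match P1@[44:47]
i=48 'b': node 8→1 ·f
i=49 'c': node 1→2
i=50 'a': node 2→3  → match P2@[48:50],P5@[49:50]
i=51 'b': node 3→10 ·f
i=52 'c': node 10→2 ·f
i=53 'a': node 2→3  → match P2@[51:53],P5@[52:53]
i=54 'c': node 3→4  → match P0@[51:54]

Matches: [[4,5],[8,3],[13,5],[16,2],[16,5],[22,2],[22,5],[23,0],[25,5],[29,3],[32,2],[32,5],[37,4],[41,2],[41,5],[47,1],[50,2],[50,5],[53,2],[53,5],[54,0]]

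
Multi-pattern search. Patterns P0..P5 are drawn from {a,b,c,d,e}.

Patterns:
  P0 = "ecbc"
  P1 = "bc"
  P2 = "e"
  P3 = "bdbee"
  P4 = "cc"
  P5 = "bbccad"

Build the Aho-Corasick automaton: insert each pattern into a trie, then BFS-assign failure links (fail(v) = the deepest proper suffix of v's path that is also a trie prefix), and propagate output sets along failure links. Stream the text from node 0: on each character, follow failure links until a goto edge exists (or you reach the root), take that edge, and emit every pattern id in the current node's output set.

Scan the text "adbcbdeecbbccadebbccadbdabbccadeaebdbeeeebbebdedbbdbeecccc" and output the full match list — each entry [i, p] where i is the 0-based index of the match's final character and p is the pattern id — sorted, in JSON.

Build automaton:
Trie nodes:
  0='ε' goto b→5 c→11 e→1
  1='e' goto c→2  [P2 ends]
  2='ec' goto b→3
  3='ecb' goto c→4
  4='ecbc' goto ·  [P0 ends]
  5='b' goto b→13 c→6 d→7
  6='bc' goto ·  [P1 ends]
  7='bd' goto b→8
  8='bdb' goto e→9
  9='bdbe' goto e→10
  10='bdbee' goto ·  [P3 ends]
  11='c' goto c→12
  12='cc' goto ·  [P4 ends]
  13='bb' goto c→14
  14='bbc' goto c→15
  15='bbcc' goto a→16
  16='bbcca' goto d→17
  17='bbccad' goto ·  [P5 ends]

BFS fail/out derivation:
  n1('e'): parent n0 fail=0; on 'e' 0 → fail=0;  out {2}∪∅={2}
  n5('b'): parent n0 fail=0; on 'b' 0 → fail=0;  out ∅∪∅=∅
  n11('c'): parent n0 fail=0; on 'c' 0 → fail=0;  out ∅∪∅=∅
  n2('ec'): parent n1 fail=0; on 'c' 0 → fail=11;  out ∅∪∅=∅
  n6('bc'): parent n5 fail=0; on 'c' 0 → fail=11;  out {1}∪∅={1}
  n7('bd'): parent n5 fail=0; on 'd' 0 → fail=0;  out ∅∪∅=∅
  n12('cc'): parent n11 fail=0; on 'c' 0 → fail=11;  out {4}∪∅={4}
  n13('bb'): parent n5 fail=0; on 'b' 0 → fail=5;  out ∅∪∅=∅
  n3('ecb'): parent n2 fail=11; on 'b' 11→0 → fail=5;  out ∅∪∅=∅
  n8('bdb'): parent n7 fail=0; on 'b' 0 → fail=5;  out ∅∪∅=∅
  n14('bbc'): parent n13 fail=5; on 'c' 5 → fail=6;  out ∅∪{1}={1}
  n4('ecbc'): parent n3 fail=5; on 'c' 5 → fail=6;  out {0}∪{1}={0,1}
  n9('bdbe'): parent n8 fail=5; on 'e' 5→0 → fail=1;  out ∅∪{2}={2}
  n15('bbcc'): parent n14 fail=6; on 'c' 6→11 → fail=12;  out ∅∪{4}={4}
  n10('bdbee'): parent n9 fail=1; on 'e' 1→0 → fail=1;  out {3}∪{2}={2,3}
  n16('bbcca'): parent n15 fail=12; on 'a' 12→11→0 → fail=0;  out ∅∪∅=∅
  n17('bbccad'): parent n16 fail=0; on 'd' 0 → fail=0;  out {5}∪∅={5}

Scan:
pos 0 'a': at 0
pos 1 'd': at 0
pos 2 'b': at 5
pos 3 'c': at 6  → match P1@[2:3]
pos 4 'b': at 5 (fail-walked)
pos 5 'd': at 7
pos 6 'e': at 1 (fail-walked)  → match P2@[6:6]
pos 7 'e': at 1 (fail-walked)  → match P2@[7:7]
pos 8 'c': at 2
pos 9 'b': at 3
pos 10 'b': at 13 (fail-walked)
pos 11 'c': at 14  → match P1@[10:11]
pos 12 'c': at 15  → match P4@[11:12]
pos 13 'a': at 16
pos 14 'd': at 17  → match P5@[9:14]
pos 15 'e': at 1 (fail-walked)  → match P2@[15:15]
pos 16 'b': at 5 (fail-walked)
pos 17 'b': at 13
pos 18 'c': at 14  → match P1@[17:18]
pos 19 'c': at 15  → match P4@[18:19]
pos 20 'a': at 16
pos 21 'd': at 17  → match P5@[16:21]
pos 22 'b': at 5 (fail-walked)
pos 23 'd': at 7
pos 24 'a': at 0 (fail-walked)
pos 25 'b': at 5
pos 26 'b': at 13
pos 27 'c': at 14  → match P1@[26:27]
pos 28 'c': at 15  → match P4@[27:28]
pos 29 'a': at 16
pos 30 'd': at 17  → match P5@[25:30]
pos 31 'e': at 1 (fail-walked)  → match P2@[31:31]
pos 32 'a': at 0 (fail-walked)
pos 33 'e': at 1  → match P2@[33:33]
pos 34 'b': at 5 (fail-walked)
pos 35 'd': at 7
pos 36 'b': at 8
pos 37 'e': at 9  → match P2@[37:37]
pos 38 'e': at 10  → match P2@[38:38],P3@[34:38]
pos 39 'e': at 1 (fail-walked)  → match P2@[39:39]
pos 40 'e': at 1 (fail-walked)  → match P2@[40:40]
pos 41 'b': at 5 (fail-walked)
pos 42 'b': at 13
pos 43 'e': at 1 (fail-walked)  → match P2@[43:43]
pos 44 'b': at 5 (fail-walked)
pos 45 'd': at 7
pos 46 'e': at 1 (fail-walked)  → match P2@[46:46]
pos 47 'd': at 0 (fail-walked)
pos 48 'b': at 5
pos 49 'b': at 13
pos 50 'd': at 7 (fail-walked)
pos 51 'b': at 8
pos 52 'e': at 9  → match P2@[52:52]
pos 53 'e': at 10  → match P2@[53:53],P3@[49:53]
pos 54 'c': at 2 (fail-walked)
pos 55 'c': at 12 (fail-walked)  → match P4@[54:55]
pos 56 'c': at 12 (fail-walked)  → match P4@[55:56]
pos 57 'c': at 12 (fail-walked)  → match P4@[56:57]

All matches (sorted): [[3,1],[6,2],[7,2],[11,1],[12,4],[14,5],[15,2],[18,1],[19,4],[21,5],[27,1],[28,4],[30,5],[31,2],[33,2],[37,2],[38,2],[38,3],[39,2],[40,2],[43,2],[46,2],[52,2],[53,2],[53,3],[55,4],[56,4],[57,4]]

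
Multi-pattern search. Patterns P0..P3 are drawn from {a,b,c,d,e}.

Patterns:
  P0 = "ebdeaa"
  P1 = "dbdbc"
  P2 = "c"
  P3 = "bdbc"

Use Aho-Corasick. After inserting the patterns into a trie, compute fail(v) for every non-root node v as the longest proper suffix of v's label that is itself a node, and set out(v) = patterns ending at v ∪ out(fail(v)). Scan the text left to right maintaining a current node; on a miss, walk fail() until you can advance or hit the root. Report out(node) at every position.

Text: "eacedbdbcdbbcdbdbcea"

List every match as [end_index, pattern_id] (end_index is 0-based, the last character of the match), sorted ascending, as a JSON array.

Build:
Trie nodes:
  n0 'ε': b→13 c→12 d→7 e→1
  n1 'e': b→2
  n2 'eb': d→3
  n3 'ebd': e→4
  n4 'ebde': a→5
  n5 'ebdea': a→6
  n6 'ebdeaa': ·  [P0 ends]
  n7 'd': b→8
  n8 'db': d→9
  n9 'dbd': b→10
  n10 'dbdb': c→11
  n11 'dbdbc': ·  [P1 ends]
  n12 'c': ·  [P2 ends]
  n13 'b': d→14
  n14 'bd': b→15
  n15 'bdb': c→16
  n16 'bdbc': ·  [P3 ends]

Failure links (BFS by depth):
  n1('e'): parent n0 fail=0; on 'e' 0 → fail=0;  out ∅∪∅=∅
  n7('d'): parent n0 fail=0; on 'd' 0 → fail=0;  out ∅∪∅=∅
  n12('c'): parent n0 fail=0; on 'c' 0 → fail=0;  out {2}∪∅={2}
  n13('b'): parent n0 fail=0; on 'b' 0 → fail=0;  out ∅∪∅=∅
  n2('eb'): parent n1 fail=0; on 'b' 0 → fail=13;  out ∅∪∅=∅
  n8('db'): parent n7 fail=0; on 'b' 0 → fail=13;  out ∅∪∅=∅
  n14('bd'): parent n13 fail=0; on 'd' 0 → fail=7;  out ∅∪∅=∅
  n3('ebd'): parent n2 fail=13; on 'd' 13 → fail=14;  out ∅∪∅=∅
  n9('dbd'): parent n8 fail=13; on 'd' 13 → fail=14;  out ∅∪∅=∅
  n15('bdb'): parent n14 fail=7; on 'b' 7 → fail=8;  out ∅∪∅=∅
  n4('ebde'): parent n3 fail=14; on 'e' 14→7→0 → fail=1;  out ∅∪∅=∅
  n10('dbdb'): parent n9 fail=14; on 'b' 14 → fail=15;  out ∅∪∅=∅
  n16('bdbc'): parent n15 fail=8; on 'c' 8→13→0 → fail=12;  out {3}∪{2}={2,3}
  n5('ebdea'): parent n4 fail=1; on 'a' 1→0 → fail=0;  out ∅∪∅=∅
  n11('dbdbc'): parent n10 fail=15; on 'c' 15 → fail=16;  out {1}∪{2,3}={1,2,3}
  n6('ebdeaa'): parent n5 fail=0; on 'a' 0 → fail=0;  out {0}∪∅={0}

Text stream:
[0] read 'e'  n0⇒n1
[1] read 'a'  n1⇒n0 ·f
[2] read 'c'  n0⇒n12  ** P2@[2:2]
[3] read 'e'  n12⇒n1 ·f
[4] read 'd'  n1⇒n7 ·f
[5] read 'b'  n7⇒n8
[6] read 'd'  n8⇒n9
[7] read 'b'  n9⇒n10
[8] read 'c'  n10⇒n11  ** P1@[4:8],P2@[8:8],P3@[5:8]
[9] read 'd'  n11⇒n7 ·f
[10] read 'b'  n7⇒n8
[11] read 'b'  n8⇒n13 ·f
[12] read 'c'  n13⇒n12 ·f  ** P2@[12:12]
[13] read 'd'  n12⇒n7 ·f
[14] read 'b'  n7⇒n8
[15] read 'd'  n8⇒n9
[16] read 'b'  n9⇒n10
[17] read 'c'  n10⇒n11  ** P1@[13:17],P2@[17:17],P3@[14:17]
[18] read 'e'  n11⇒n1 ·f
[19] read 'a'  n1⇒n0 ·f

Result: [[2,2],[8,1],[8,2],[8,3],[12,2],[17,1],[17,2],[17,3]]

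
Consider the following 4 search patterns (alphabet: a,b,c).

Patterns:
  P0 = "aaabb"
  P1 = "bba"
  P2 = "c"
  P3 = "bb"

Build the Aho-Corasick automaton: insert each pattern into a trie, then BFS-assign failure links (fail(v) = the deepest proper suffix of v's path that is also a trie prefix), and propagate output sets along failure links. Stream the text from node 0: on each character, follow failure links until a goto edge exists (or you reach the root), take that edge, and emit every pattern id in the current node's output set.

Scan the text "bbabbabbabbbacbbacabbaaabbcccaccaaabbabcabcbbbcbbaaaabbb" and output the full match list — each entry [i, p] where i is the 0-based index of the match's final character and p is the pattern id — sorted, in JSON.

Build automaton:
Trie (insert patterns):
  n0 'ε': a→1 b→6 c→9
  n1 'a': a→2
  n2 'aa': a→3
  n3 'aaa': b→4
  n4 'aaab': b→5
  n5 'aaabb': ·  ←P0
  n6 'b': b→7
  n7 'bb': a→8  ←P3
  n8 'bba': ·  ←P1
  n9 'c': ·  ←P2

BFS fail/out derivation:
  n1('a'): parent n0 fail=0; on 'a' 0 → fail=0;  out ∅∪∅=∅
  n6('b'): parent n0 fail=0; on 'b' 0 → fail=0;  out ∅∪∅=∅
  n9('c'): parent n0 fail=0; on 'c' 0 → fail=0;  out {2}∪∅={2}
  n2('aa'): parent n1 fail=0; on 'a' 0 → fail=1;  out ∅∪∅=∅
  n7('bb'): parent n6 fail=0; on 'b' 0 → fail=6;  out {3}∪∅={3}
  n3('aaa'): parent n2 fail=1; on 'a' 1 → fail=2;  out ∅∪∅=∅
  n8('bba'): parent n7 fail=6; on 'a' 6→0 → fail=1;  out {1}∪∅={1}
  n4('aaab'): parent n3 fail=2; on 'b' 2→1→0 → fail=6;  out ∅∪∅=∅
  n5('aaabb'): parent n4 fail=6; on 'b' 6 → fail=7;  out {0}∪{3}={0,3}

Scan:
[0] read 'b'  n0⇒n6
[1] read 'b'  n6⇒n7  → match P3@[0:1]
[2] read 'a'  n7⇒n8  → match P1@[0:2]
[3] read 'b'  n8⇒n6 ·f
[4] read 'b'  n6⇒n7  → match P3@[3:4]
[5] read 'a'  n7⇒n8  → match P1@[3:5]
[6] read 'b'  n8⇒n6 ·f
[7] read 'b'  n6⇒n7  → match P3@[6:7]
[8] read 'a'  n7⇒n8  → match P1@[6:8]
[9] read 'b'  n8⇒n6 ·f
[10] read 'b'  n6⇒n7  → match P3@[9:10]
[11] read 'b'  n7⇒n7 ·f  → match P3@[10:11]
[12] read 'a'  n7⇒n8  → match P1@[10:12]
[13] read 'c'  n8⇒n9 ·f  → match P2@[13:13]
[14] read 'b'  n9⇒n6 ·f
[15] read 'b'  n6⇒n7  → match P3@[14:15]
[16] read 'a'  n7⇒n8  → match P1@[14:16]
[17] read 'c'  n8⇒n9 ·f  → match P2@[17:17]
[18] read 'a'  n9⇒n1 ·f
[19] read 'b'  n1⇒n6 ·f
[20] read 'b'  n6⇒n7  → match P3@[19:20]
[21] read 'a'  n7⇒n8  → match P1@[19:21]
[22] read 'a'  n8⇒n2 ·f
[23] read 'a'  n2⇒n3
[24] read 'b'  n3⇒n4
[25] read 'b'  n4⇒n5  → match P0@[21:25],P3@[24:25]
[26] read 'c'  n5⇒n9 ·f  → match P2@[26:26]
[27] read 'c'  n9⇒n9 ·f  → match P2@[27:27]
[28] read 'c'  n9⇒n9 ·f  → match P2@[28:28]
[29] read 'a'  n9⇒n1 ·f
[30] read 'c'  n1⇒n9 ·f  → match P2@[30:30]
[31] read 'c'  n9⇒n9 ·f  → match P2@[31:31]
[32] read 'a'  n9⇒n1 ·f
[33] read 'a'  n1⇒n2
[34] read 'a'  n2⇒n3
[35] read 'b'  n3⇒n4
[36] read 'b'  n4⇒n5  → match P0@[32:36],P3@[35:36]
[37] read 'a'  n5⇒n8 ·f  → match P1@[35:37]
[38] read 'b'  n8⇒n6 ·f
[39] read 'c'  n6⇒n9 ·f  → match P2@[39:39]
[40] read 'a'  n9⇒n1 ·f
[41] read 'b'  n1⇒n6 ·f
[42] read 'c'  n6⇒n9 ·f  → match P2@[42:42]
[43] read 'b'  n9⇒n6 ·f
[44] read 'b'  n6⇒n7  → match P3@[43:44]
[45] read 'b'  n7⇒n7 ·f  → match P3@[44:45]
[46] read 'c'  n7⇒n9 ·f  → match P2@[46:46]
[47] read 'b'  n9⇒n6 ·f
[48] read 'b'  n6⇒n7  → match P3@[47:48]
[49] read 'a'  n7⇒n8  → match P1@[47:49]
[50] read 'a'  n8⇒n2 ·f
[51] read 'a'  n2⇒n3
[52] read 'a'  n3⇒n3 ·f
[53] read 'b'  n3⇒n4
[54] read 'b'  n4⇒n5  → match P0@[50:54],P3@[53:54]
[55] read 'b'  n5⇒n7 ·f  → match P3@[54:55]

Result: [[1,3],[2,1],[4,3],[5,1],[7,3],[8,1],[10,3],[11,3],[12,1],[13,2],[15,3],[16,1],[17,2],[20,3],[21,1],[25,0],[25,3],[26,2],[27,2],[28,2],[30,2],[31,2],[36,0],[36,3],[37,1],[39,2],[42,2],[44,3],[45,3],[46,2],[48,3],[49,1],[54,0],[54,3],[55,3]]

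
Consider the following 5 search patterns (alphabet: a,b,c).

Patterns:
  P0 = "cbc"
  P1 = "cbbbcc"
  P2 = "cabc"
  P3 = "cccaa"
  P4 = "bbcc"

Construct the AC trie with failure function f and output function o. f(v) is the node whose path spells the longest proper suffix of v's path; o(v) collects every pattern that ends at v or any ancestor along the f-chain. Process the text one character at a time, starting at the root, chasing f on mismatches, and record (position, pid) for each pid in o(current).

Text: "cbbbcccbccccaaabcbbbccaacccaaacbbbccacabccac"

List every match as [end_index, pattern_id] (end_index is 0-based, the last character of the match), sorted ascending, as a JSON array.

Build automaton:
Trie (insert patterns):
  0='ε' goto b→15 c→1
  1='c' goto a→8 b→2 c→11
  2='cb' goto b→4 c→3
  3='cbc' goto ·  ←P0
  4='cbb' goto b→5
  5='cbbb' goto c→6
  6='cbbbc' goto c→7
  7='cbbbcc' goto ·  ←P1
  8='ca' goto b→9
  9='cab' goto c→10
  10='cabc' goto ·  ←P2
  11='cc' goto c→12
  12='ccc' goto a→13
  13='ccca' goto a→14
  14='cccaa' goto ·  ←P3
  15='b' goto b→16
  16='bb' goto c→17
  17='bbc' goto c→18
  18='bbcc' goto ·  ←P4

BFS fail/out derivation:
  fail(1) 'c': from fail(0)=0 chase 'c': 0 ⇒ 0;  out=∅∪out(0)=∅
  fail(15) 'b': from fail(0)=0 chase 'b': 0 ⇒ 0;  out=∅∪out(0)=∅
  fail(2) 'cb': from fail(1)=0 chase 'b': 0 ⇒ 15;  out=∅∪out(15)=∅
  fail(8) 'ca': from fail(1)=0 chase 'a': 0 ⇒ 0;  out=∅∪out(0)=∅
  fail(11) 'cc': from fail(1)=0 chase 'c': 0 ⇒ 1;  out=∅∪out(1)=∅
  fail(16) 'bb': from fail(15)=0 chase 'b': 0 ⇒ 15;  out=∅∪out(15)=∅
  fail(3) 'cbc': from fail(2)=15 chase 'c': 15→0 ⇒ 1;  out={0}∪out(1)={0}
  fail(4) 'cbb': from fail(2)=15 chase 'b': 15 ⇒ 16;  out=∅∪out(16)=∅
  fail(9) 'cab': from fail(8)=0 chase 'b': 0 ⇒ 15;  out=∅∪out(15)=∅
  fail(12) 'ccc': from fail(11)=1 chase 'c': 1 ⇒ 11;  out=∅∪out(11)=∅
  fail(17) 'bbc': from fail(16)=15 chase 'c': 15→0 ⇒ 1;  out=∅∪out(1)=∅
  fail(5) 'cbbb': from fail(4)=16 chase 'b': 16→15 ⇒ 16;  out=∅∪out(16)=∅
  fail(10) 'cabc': from fail(9)=15 chase 'c': 15→0 ⇒ 1;  out={2}∪out(1)={2}
  fail(13) 'ccca': from fail(12)=11 chase 'a': 11→1 ⇒ 8;  out=∅∪out(8)=∅
  fail(18) 'bbcc': from fail(17)=1 chase 'c': 1 ⇒ 11;  out={4}∪out(11)={4}
  fail(6) 'cbbbc': from fail(5)=16 chase 'c': 16 ⇒ 17;  out=∅∪out(17)=∅
  fail(14) 'cccaa': from fail(13)=8 chase 'a': 8→0 ⇒ 0;  out={3}∪out(0)={3}
  fail(7) 'cbbbcc': from fail(6)=17 chase 'c': 17 ⇒ 18;  out={1}∪out(18)={1,4}

Run:
pos 0 'c': at 1
pos 1 'b': at 2
pos 2 'b': at 4
pos 3 'b': at 5
pos 4 'c': at 6
pos 5 'c': at 7  → match P1@[0:5],P4@[2:5]
pos 6 'c': at 12 (fail-walked)
pos 7 'b': at 2 (fail-walked)
pos 8 'c': at 3  → match P0@[6:8]
pos 9 'c': at 11 (fail-walked)
pos 10 'c': at 12
pos 11 'c': at 12 (fail-walked)
pos 12 'a': at 13
pos 13 'a': at 14  → match P3@[9:13]
pos 14 'a': at 0 (fail-walked)
pos 15 'b': at 15
pos 16 'c': at 1 (fail-walked)
pos 17 'b': at 2
pos 18 'b': at 4
pos 19 'b': at 5
pos 20 'c': at 6
pos 21 'c': at 7  → match P1@[16:21],P4@[18:21]
pos 22 'a': at 8 (fail-walked)
pos 23 'a': at 0 (fail-walked)
pos 24 'c': at 1
pos 25 'c': at 11
pos 26 'c': at 12
pos 27 'a': at 13
pos 28 'a': at 14  → match P3@[24:28]
pos 29 'a': at 0 (fail-walked)
pos 30 'c': at 1
pos 31 'b': at 2
pos 32 'b': at 4
pos 33 'b': at 5
pos 34 'c': at 6
pos 35 'c': at 7  → match P1@[30:35],P4@[32:35]
pos 36 'a': at 8 (fail-walked)
pos 37 'c': at 1 (fail-walked)
pos 38 'a': at 8
pos 39 'b': at 9
pos 40 'c': at 10  → match P2@[37:40]
pos 41 'c': at 11 (fail-walked)
pos 42 'a': at 8 (fail-walked)
pos 43 'c': at 1 (fail-walked)

Matches: [[5,1],[5,4],[8,0],[13,3],[21,1],[21,4],[28,3],[35,1],[35,4],[40,2]]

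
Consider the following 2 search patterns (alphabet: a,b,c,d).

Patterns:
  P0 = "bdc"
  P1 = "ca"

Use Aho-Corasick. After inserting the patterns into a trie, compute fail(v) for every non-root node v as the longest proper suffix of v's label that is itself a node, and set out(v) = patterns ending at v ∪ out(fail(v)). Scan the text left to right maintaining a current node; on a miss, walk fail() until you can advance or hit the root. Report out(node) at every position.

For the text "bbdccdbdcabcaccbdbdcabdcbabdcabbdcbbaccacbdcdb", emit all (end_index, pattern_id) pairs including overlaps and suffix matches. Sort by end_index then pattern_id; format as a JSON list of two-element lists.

Build:
Trie nodes:
  n0 'ε': b→1 c→4
  n1 'b': d→2
  n2 'bd': c→3
  n3 'bdc': ·  ←P0
  n4 'c': a→5
  n5 'ca': ·  ←P1

Failure links (BFS by depth):
  n1('b'): parent n0 fail=0; on 'b' 0 → fail=0;  out ∅∪∅=∅
  n4('c'): parent n0 fail=0; on 'c' 0 → fail=0;  out ∅∪∅=∅
  n2('bd'): parent n1 fail=0; on 'd' 0 → fail=0;  out ∅∪∅=∅
  n5('ca'): parent n4 fail=0; on 'a' 0 → fail=0;  out {1}∪∅={1}
  n3('bdc'): parent n2 fail=0; on 'c' 0 → fail=4;  out {0}∪∅={0}

Scan:
i=0 'b': node 0→1
i=1 'b': node 1→1 (via fail)
i=2 'd': node 1→2
i=3 'c': node 2→3  emit P0@[1:3]
i=4 'c': node 3→4 (via fail)
i=5 'd': node 4→0 (via fail)
i=6 'b': node 0→1
i=7 'd': node 1→2
i=8 'c': node 2→3  emit P0@[6:8]
i=9 'a': node 3→5 (via fail)  emit P1@[8:9]
i=10 'b': node 5→1 (via fail)
i=11 'c': node 1→4 (via fail)
i=12 'a': node 4→5  emit P1@[11:12]
i=13 'c': node 5→4 (via fail)
i=14 'c': node 4→4 (via fail)
i=15 'b': node 4→1 (via fail)
i=16 'd': node 1→2
i=17 'b': node 2→1 (via fail)
i=18 'd': node 1→2
i=19 'c': node 2→3  emit P0@[17:19]
i=20 'a': node 3→5 (via fail)  emit P1@[19:20]
i=21 'b': node 5→1 (via fail)
i=22 'd': node 1→2
i=23 'c': node 2→3  emit P0@[21:23]
i=24 'b': node 3→1 (via fail)
i=25 'a': node 1→0 (via fail)
i=26 'b': node 0→1
i=27 'd': node 1→2
i=28 'c': node 2→3  emit P0@[26:28]
i=29 'a': node 3→5 (via fail)  emit P1@[28:29]
i=30 'b': node 5→1 (via fail)
i=31 'b': node 1→1 (via fail)
i=32 'd': node 1→2
i=33 'c': node 2→3  emit P0@[31:33]
i=34 'b': node 3→1 (via fail)
i=35 'b': node 1→1 (via fail)
i=36 'a': node 1→0 (via fail)
i=37 'c': node 0→4
i=38 'c': node 4→4 (via fail)
i=39 'a': node 4→5  emit P1@[38:39]
i=40 'c': node 5→4 (via fail)
i=41 'b': node 4→1 (via fail)
i=42 'd': node 1→2
i=43 'c': node 2→3  emit P0@[41:43]
i=44 'd': node 3→0 (via fail)
i=45 'b': node 0→1

All matches (sorted): [[3,0],[8,0],[9,1],[12,1],[19,0],[20,1],[23,0],[28,0],[29,1],[33,0],[39,1],[43,0]]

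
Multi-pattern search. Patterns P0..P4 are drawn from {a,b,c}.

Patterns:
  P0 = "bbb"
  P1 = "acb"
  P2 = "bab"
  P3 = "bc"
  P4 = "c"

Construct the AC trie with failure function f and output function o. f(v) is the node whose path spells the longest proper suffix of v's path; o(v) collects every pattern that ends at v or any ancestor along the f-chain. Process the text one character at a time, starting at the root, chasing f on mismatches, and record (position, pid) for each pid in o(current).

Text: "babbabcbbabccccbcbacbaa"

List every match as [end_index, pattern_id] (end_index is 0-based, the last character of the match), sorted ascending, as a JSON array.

Build automaton:
Trie nodes:
  n0 'ε': a→4 b→1 c→10
  n1 'b': a→7 b→2 c→9
  n2 'bb': b→3
  n3 'bbb': ·  ←P0
  n4 'a': c→5
  n5 'ac': b→6
  n6 'acb': ·  ←P1
  n7 'ba': b→8
  n8 'bab': ·  ←P2
  n9 'bc': ·  ←P3
  n10 'c': ·  ←P4

Failure links (BFS by depth):
  fail(1) 'b': from fail(0)=0 chase 'b': 0 ⇒ 0;  out=∅∪out(0)=∅
  fail(4) 'a': from fail(0)=0 chase 'a': 0 ⇒ 0;  out=∅∪out(0)=∅
  fail(10) 'c': from fail(0)=0 chase 'c': 0 ⇒ 0;  out={4}∪out(0)={4}
  fail(2) 'bb': from fail(1)=0 chase 'b': 0 ⇒ 1;  out=∅∪out(1)=∅
  fail(5) 'ac': from fail(4)=0 chase 'c': 0 ⇒ 10;  out=∅∪out(10)={4}
  fail(7) 'ba': from fail(1)=0 chase 'a': 0 ⇒ 4;  out=∅∪out(4)=∅
  fail(9) 'bc': from fail(1)=0 chase 'c': 0 ⇒ 10;  out={3}∪out(10)={3,4}
  fail(3) 'bbb': from fail(2)=1 chase 'b': 1 ⇒ 2;  out={0}∪out(2)={0}
  fail(6) 'acb': from fail(5)=10 chase 'b': 10→0 ⇒ 1;  out={1}∪out(1)={1}
  fail(8) 'bab': from fail(7)=4 chase 'b': 4→0 ⇒ 1;  out={2}∪out(1)={2}

Text stream:
pos 0 'b': at 1
pos 1 'a': at 7
pos 2 'b': at 8  ** P2@[0:2]
pos 3 'b': at 2 (via fail)
pos 4 'a': at 7 (via fail)
pos 5 'b': at 8  ** P2@[3:5]
pos 6 'c': at 9 (via fail)  ** P3@[5:6],P4@[6:6]
pos 7 'b': at 1 (via fail)
pos 8 'b': at 2
pos 9 'a': at 7 (via fail)
pos 10 'b': at 8  ** P2@[8:10]
pos 11 'c': at 9 (via fail)  ** P3@[10:11],P4@[11:11]
pos 12 'c': at 10 (via fail)  ** P4@[12:12]
pos 13 'c': at 10 (via fail)  ** P4@[13:13]
pos 14 'c': at 10 (via fail)  ** P4@[14:14]
pos 15 'b': at 1 (via fail)
pos 16 'c': at 9  ** P3@[15:16],P4@[16:16]
pos 17 'b': at 1 (via fail)
pos 18 'a': at 7
pos 19 'c': at 5 (via fail)  ** P4@[19:19]
pos 20 'b': at 6  ** P1@[18:20]
pos 21 'a': at 7 (via fail)
pos 22 'a': at 4 (via fail)

Result: [[2,2],[5,2],[6,3],[6,4],[10,2],[11,3],[11,4],[12,4],[13,4],[14,4],[16,3],[16,4],[19,4],[20,1]]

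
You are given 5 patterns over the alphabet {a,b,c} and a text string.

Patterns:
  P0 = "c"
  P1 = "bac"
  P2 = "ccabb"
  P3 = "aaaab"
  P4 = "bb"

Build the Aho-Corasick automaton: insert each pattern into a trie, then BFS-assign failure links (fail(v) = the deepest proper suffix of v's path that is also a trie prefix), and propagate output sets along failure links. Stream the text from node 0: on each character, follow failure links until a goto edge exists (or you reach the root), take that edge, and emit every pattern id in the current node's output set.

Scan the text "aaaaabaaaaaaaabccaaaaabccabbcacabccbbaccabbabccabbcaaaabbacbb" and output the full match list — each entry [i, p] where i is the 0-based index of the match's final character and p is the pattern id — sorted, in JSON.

Build automaton:
Trie (insert patterns):
  0='ε' goto a→9 b→2 c→1
  1='c' goto c→5  [P0 ends]
  2='b' goto a→3 b→14
  3='ba' goto c→4
  4='bac' goto ·  [P1 ends]
  5='cc' goto a→6
  6='cca' goto b→7
  7='ccab' goto b→8
  8='ccabb' goto ·  [P2 ends]
  9='a' goto a→10
  10='aa' goto a→11
  11='aaa' goto a→12
  12='aaaa' goto b→13
  13='aaaab' goto ·  [P3 ends]
  14='bb' goto ·  [P4 ends]

Failure links (BFS by depth):
  n1('c'): parent n0 fail=0; on 'c' 0 → fail=0;  out {0}∪∅={0}
  n2('b'): parent n0 fail=0; on 'b' 0 → fail=0;  out ∅∪∅=∅
  n9('a'): parent n0 fail=0; on 'a' 0 → fail=0;  out ∅∪∅=∅
  n3('ba'): parent n2 fail=0; on 'a' 0 → fail=9;  out ∅∪∅=∅
  n5('cc'): parent n1 fail=0; on 'c' 0 → fail=1;  out ∅∪{0}={0}
  n10('aa'): parent n9 fail=0; on 'a' 0 → fail=9;  out ∅∪∅=∅
  n14('bb'): parent n2 fail=0; on 'b' 0 → fail=2;  out {4}∪∅={4}
  n4('bac'): parent n3 fail=9; on 'c' 9→0 → fail=1;  out {1}∪{0}={0,1}
  n6('cca'): parent n5 fail=1; on 'a' 1→0 → fail=9;  out ∅∪∅=∅
  n11('aaa'): parent n10 fail=9; on 'a' 9 → fail=10;  out ∅∪∅=∅
  n7('ccab'): parent n6 fail=9; on 'b' 9→0 → fail=2;  out ∅∪∅=∅
  n12('aaaa'): parent n11 fail=10; on 'a' 10 → fail=11;  out ∅∪∅=∅
  n8('ccabb'): parent n7 fail=2; on 'b' 2 → fail=14;  out {2}∪{4}={2,4}
  n13('aaaab'): parent n12 fail=11; on 'b' 11→10→9→0 → fail=2;  out {3}∪∅={3}

Run:
i=0 'a': node 0→9
i=1 'a': node 9→10
i=2 'a': node 10→11
i=3 'a': node 11→12
i=4 'a': node 12→12 (via fail)
i=5 'b': node 12→13  → match P3@[1:5]
i=6 'a': node 13→3 (via fail)
i=7 'a': node 3→10 (via fail)
i=8 'a': node 10→11
i=9 'a': node 11→12
i=10 'a': node 12→12 (via fail)
i=11 'a': node 12→12 (via fail)
i=12 'a': node 12→12 (via fail)
i=13 'a': node 12→12 (via fail)
i=14 'b': node 12→13  → match P3@[10:14]
i=15 'c': node 13→1 (via fail)  → match P0@[15:15]
i=16 'c': node 1→5  → match P0@[16:16]
i=17 'a': node 5→6
i=18 'a': node 6→10 (via fail)
i=19 'a': node 10→11
i=20 'a': node 11→12
i=21 'a': node 12→12 (via fail)
i=22 'b': node 12→13  → match P3@[18:22]
i=23 'c': node 13→1 (via fail)  → match P0@[23:23]
i=24 'c': node 1→5  → match P0@[24:24]
i=25 'a': node 5→6
i=26 'b': node 6→7
i=27 'b': node 7→8  → match P2@[23:27],P4@[26:27]
i=28 'c': node 8→1 (via fail)  → match P0@[28:28]
i=29 'a': node 1→9 (via fail)
i=30 'c': node 9→1 (via fail)  → match P0@[30:30]
i=31 'a': node 1→9 (via fail)
i=32 'b': node 9→2 (via fail)
i=33 'c': node 2→1 (via fail)  → match P0@[33:33]
i=34 'c': node 1→5  → match P0@[34:34]
i=35 'b': node 5→2 (via fail)
i=36 'b': node 2→14  → match P4@[35:36]
i=37 'a': node 14→3 (via fail)
i=38 'c': node 3→4  → match P0@[38:38],P1@[36:38]
i=39 'c': node 4→5 (via fail)  → match P0@[39:39]
i=40 'a': node 5→6
i=41 'b': node 6→7
i=42 'b': node 7→8  → match P2@[38:42],P4@[41:42]
i=43 'a': node 8→3 (via fail)
i=44 'b': node 3→2 (via fail)
i=45 'c': node 2→1 (via fail)  → match P0@[45:45]
i=46 'c': node 1→5  → match P0@[46:46]
i=47 'a': node 5→6
i=48 'b': node 6→7
i=49 'b': node 7→8  → match P2@[45:49],P4@[48:49]
i=50 'c': node 8→1 (via fail)  → match P0@[50:50]
i=51 'a': node 1→9 (via fail)
i=52 'a': node 9→10
i=53 'a': node 10→11
i=54 'a': node 11→12
i=55 'b': node 12→13  → match P3@[51:55]
i=56 'b': node 13→14 (via fail)  → match P4@[55:56]
i=57 'a': node 14→3 (via fail)
i=58 'c': node 3→4  → match P0@[58:58],P1@[56:58]
i=59 'b': node 4→2 (via fail)
i=60 'b': node 2→14  → match P4@[59:60]

Matches: [[5,3],[14,3],[15,0],[16,0],[22,3],[23,0],[24,0],[27,2],[27,4],[28,0],[30,0],[33,0],[34,0],[36,4],[38,0],[38,1],[39,0],[42,2],[42,4],[45,0],[46,0],[49,2],[49,4],[50,0],[55,3],[56,4],[58,0],[58,1],[60,4]]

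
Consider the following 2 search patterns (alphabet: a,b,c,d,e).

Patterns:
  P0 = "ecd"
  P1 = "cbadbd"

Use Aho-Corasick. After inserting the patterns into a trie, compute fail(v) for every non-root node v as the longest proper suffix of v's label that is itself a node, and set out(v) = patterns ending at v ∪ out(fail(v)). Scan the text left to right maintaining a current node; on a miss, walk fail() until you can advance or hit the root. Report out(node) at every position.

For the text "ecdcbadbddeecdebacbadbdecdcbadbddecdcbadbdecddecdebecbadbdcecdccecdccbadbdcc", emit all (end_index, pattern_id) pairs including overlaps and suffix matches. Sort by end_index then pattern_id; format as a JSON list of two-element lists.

Build automaton:
Trie nodes:
  n0 'ε': c→4 e→1
  n1 'e': c→2
  n2 'ec': d→3
  n3 'ecd': ·  ←P0
  n4 'c': b→5
  n5 'cb': a→6
  n6 'cba': d→7
  n7 'cbad': b→8
  n8 'cbadb': d→9
  n9 'cbadbd': ·  ←P1

BFS fail/out derivation:
  n1('e'): parent n0 fail=0; on 'e' 0 → fail=0;  out ∅∪∅=∅
  n4('c'): parent n0 fail=0; on 'c' 0 → fail=0;  out ∅∪∅=∅
  n2('ec'): parent n1 fail=0; on 'c' 0 → fail=4;  out ∅∪∅=∅
  n5('cb'): parent n4 fail=0; on 'b' 0 → fail=0;  out ∅∪∅=∅
  n3('ecd'): parent n2 fail=4; on 'd' 4→0 → fail=0;  out {0}∪∅={0}
  n6('cba'): parent n5 fail=0; on 'a' 0 → fail=0;  out ∅∪∅=∅
  n7('cbad'): parent n6 fail=0; on 'd' 0 → fail=0;  out ∅∪∅=∅
  n8('cbadb'): parent n7 fail=0; on 'b' 0 → fail=0;  out ∅∪∅=∅
  n9('cbadbd'): parent n8 fail=0; on 'd' 0 → fail=0;  out {1}∪∅={1}

Run:
[0] read 'e'  n0⇒n1
[1] read 'c'  n1⇒n2
[2] read 'd'  n2⇒n3  emit P0@[0:2]
[3] read 'c'  n3⇒n4 (fail-walked)
[4] read 'b'  n4⇒n5
[5] read 'a'  n5⇒n6
[6] read 'd'  n6⇒n7
[7] read 'b'  n7⇒n8
[8] read 'd'  n8⇒n9  emit P1@[3:8]
[9] read 'd'  n9⇒n0 (fail-walked)
[10] read 'e'  n0⇒n1
[11] read 'e'  n1⇒n1 (fail-walked)
[12] read 'c'  n1⇒n2
[13] read 'd'  n2⇒n3  emit P0@[11:13]
[14] read 'e'  n3⇒n1 (fail-walked)
[15] read 'b'  n1⇒n0 (fail-walked)
[16] read 'a'  n0⇒n0
[17] read 'c'  n0⇒n4
[18] read 'b'  n4⇒n5
[19] read 'a'  n5⇒n6
[20] read 'd'  n6⇒n7
[21] read 'b'  n7⇒n8
[22] read 'd'  n8⇒n9  emit P1@[17:22]
[23] read 'e'  n9⇒n1 (fail-walked)
[24] read 'c'  n1⇒n2
[25] read 'd'  n2⇒n3  emit P0@[23:25]
[26] read 'c'  n3⇒n4 (fail-walked)
[27] read 'b'  n4⇒n5
[28] read 'a'  n5⇒n6
[29] read 'd'  n6⇒n7
[30] read 'b'  n7⇒n8
[31] read 'd'  n8⇒n9  emit P1@[26:31]
[32] read 'd'  n9⇒n0 (fail-walked)
[33] read 'e'  n0⇒n1
[34] read 'c'  n1⇒n2
[35] read 'd'  n2⇒n3  emit P0@[33:35]
[36] read 'c'  n3⇒n4 (fail-walked)
[37] read 'b'  n4⇒n5
[38] read 'a'  n5⇒n6
[39] read 'd'  n6⇒n7
[40] read 'b'  n7⇒n8
[41] read 'd'  n8⇒n9  emit P1@[36:41]
[42] read 'e'  n9⇒n1 (fail-walked)
[43] read 'c'  n1⇒n2
[44] read 'd'  n2⇒n3  emit P0@[42:44]
[45] read 'd'  n3⇒n0 (fail-walked)
[46] read 'e'  n0⇒n1
[47] read 'c'  n1⇒n2
[48] read 'd'  n2⇒n3  emit P0@[46:48]
[49] read 'e'  n3⇒n1 (fail-walked)
[50] read 'b'  n1⇒n0 (fail-walked)
[51] read 'e'  n0⇒n1
[52] read 'c'  n1⇒n2
[53] read 'b'  n2⇒n5 (fail-walked)
[54] read 'a'  n5⇒n6
[55] read 'd'  n6⇒n7
[56] read 'b'  n7⇒n8
[57] read 'd'  n8⇒n9  emit P1@[52:57]
[58] read 'c'  n9⇒n4 (fail-walked)
[59] read 'e'  n4⇒n1 (fail-walked)
[60] read 'c'  n1⇒n2
[61] read 'd'  n2⇒n3  emit P0@[59:61]
[62] read 'c'  n3⇒n4 (fail-walked)
[63] read 'c'  n4⇒n4 (fail-walked)
[64] read 'e'  n4⇒n1 (fail-walked)
[65] read 'c'  n1⇒n2
[66] read 'd'  n2⇒n3  emit P0@[64:66]
[67] read 'c'  n3⇒n4 (fail-walked)
[68] read 'c'  n4⇒n4 (fail-walked)
[69] read 'b'  n4⇒n5
[70] read 'a'  n5⇒n6
[71] read 'd'  n6⇒n7
[72] read 'b'  n7⇒n8
[73] read 'd'  n8⇒n9  emit P1@[68:73]
[74] read 'c'  n9⇒n4 (fail-walked)
[75] read 'c'  n4⇒n4 (fail-walked)

All matches (sorted): [[2,0],[8,1],[13,0],[22,1],[25,0],[31,1],[35,0],[41,1],[44,0],[48,0],[57,1],[61,0],[66,0],[73,1]]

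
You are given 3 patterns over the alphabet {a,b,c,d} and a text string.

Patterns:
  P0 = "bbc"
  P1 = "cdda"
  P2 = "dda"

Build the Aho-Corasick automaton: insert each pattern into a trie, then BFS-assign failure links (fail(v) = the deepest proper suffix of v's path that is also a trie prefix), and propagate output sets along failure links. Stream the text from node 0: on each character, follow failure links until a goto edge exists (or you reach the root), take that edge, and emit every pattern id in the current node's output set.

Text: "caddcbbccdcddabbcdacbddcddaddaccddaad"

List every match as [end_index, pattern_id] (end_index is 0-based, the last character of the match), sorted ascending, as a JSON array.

Build:
Trie nodes:
  0='ε' goto b→1 c→4 d→8
  1='b' goto b→2
  2='bb' goto c→3
  3='bbc' goto ·  ←P0
  4='c' goto d→5
  5='cd' goto d→6
  6='cdd' goto a→7
  7='cdda' goto ·  ←P1
  8='d' goto d→9
  9='dd' goto a→10
  10='dda' goto ·  ←P2

Failure links (BFS by depth):
  n1('b'): parent n0 fail=0; on 'b' 0 → fail=0;  out ∅∪∅=∅
  n4('c'): parent n0 fail=0; on 'c' 0 → fail=0;  out ∅∪∅=∅
  n8('d'): parent n0 fail=0; on 'd' 0 → fail=0;  out ∅∪∅=∅
  n2('bb'): parent n1 fail=0; on 'b' 0 → fail=1;  out ∅∪∅=∅
  n5('cd'): parent n4 fail=0; on 'd' 0 → fail=8;  out ∅∪∅=∅
  n9('dd'): parent n8 fail=0; on 'd' 0 → fail=8;  out ∅∪∅=∅
  n3('bbc'): parent n2 fail=1; on 'c' 1→0 → fail=4;  out {0}∪∅={0}
  n6('cdd'): parent n5 fail=8; on 'd' 8 → fail=9;  out ∅∪∅=∅
  n10('dda'): parent n9 fail=8; on 'a' 8→0 → fail=0;  out {2}∪∅={2}
  n7('cdda'): parent n6 fail=9; on 'a' 9 → fail=10;  out {1}∪{2}={1,2}

Run:
i=0 'c': node 0→4
i=1 'a': node 4→0 ·f
i=2 'd': node 0→8
i=3 'd': node 8→9
i=4 'c': node 9→4 ·f
i=5 'b': node 4→1 ·f
i=6 'b': node 1→2
i=7 'c': node 2→3  emit P0@[5:7]
i=8 'c': node 3→4 ·f
i=9 'd': node 4→5
i=10 'c': node 5→4 ·f
i=11 'd': node 4→5
i=12 'd': node 5→6
i=13 'a': node 6→7  emit P1@[10:13],P2@[11:13]
i=14 'b': node 7→1 ·f
i=15 'b': node 1→2
i=16 'c': node 2→3  emit P0@[14:16]
i=17 'd': node 3→5 ·f
i=18 'a': node 5→0 ·f
i=19 'c': node 0→4
i=20 'b': node 4→1 ·f
i=21 'd': node 1→8 ·f
i=22 'd': node 8→9
i=23 'c': node 9→4 ·f
i=24 'd': node 4→5
i=25 'd': node 5→6
i=26 'a': node 6→7  emit P1@[23:26],P2@[24:26]
i=27 'd': node 7→8 ·f
i=28 'd': node 8→9
i=29 'a': node 9→10  emit P2@[27:29]
i=30 'c': node 10→4 ·f
i=31 'c': node 4→4 ·f
i=32 'd': node 4→5
i=33 'd': node 5→6
i=34 'a': node 6→7  emit P1@[31:34],P2@[32:34]
i=35 'a': node 7→0 ·f
i=36 'd': node 0→8

Matches: [[7,0],[13,1],[13,2],[16,0],[26,1],[26,2],[29,2],[34,1],[34,2]]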